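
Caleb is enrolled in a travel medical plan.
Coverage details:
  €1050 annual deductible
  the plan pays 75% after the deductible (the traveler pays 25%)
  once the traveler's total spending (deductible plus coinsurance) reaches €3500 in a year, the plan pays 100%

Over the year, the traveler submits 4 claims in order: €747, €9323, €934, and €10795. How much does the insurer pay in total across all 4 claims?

Bill 1, €747: entire amount goes to the deductible. Traveler pays €747; OOP now €747. Plan pays €747 − €747 = €0.
Bill 2, €9323: €303 finishes the deductible; €9020 goes to coinsurance; coinsurance €9020 × 25% = €2255. Traveler pays €2558; OOP now €3305. Insurer: €9323 − €2558 = €6765.
Bill 3, €934: deductible met; 25% of €934 = €233.50. OOP would hit €3538.50 > €3500, so the cap limits the traveler to €3500 − €3305 = €195. Plan pays €934 − €195 = €739.
Bill 4, €10795: 25% coinsurance on €10795 = €2698.75. Adding that to €3500 gives €6198.75, past the €3500 cap; traveler pays only €3500 − €3500 = €0. Insurer: €10795 − €0 = €10795.
Insurer total: €0 + €6765 + €739 + €10795 = €18299.

€18299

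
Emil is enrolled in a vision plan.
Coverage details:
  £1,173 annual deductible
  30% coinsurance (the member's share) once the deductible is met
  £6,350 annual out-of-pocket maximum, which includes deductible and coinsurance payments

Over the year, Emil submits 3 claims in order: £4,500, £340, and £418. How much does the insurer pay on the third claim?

£292.60

Claim 1 — £4,500: £1,173 to deductible, leaving £3,327; 30% of £3,327 = £998.10. Cost to member: £2,171.10. OOP to date £2,171.10. Plan pays £4,500 − £2,171.10 = £2,328.90.
Claim 2 — £340: deductible already satisfied, so member's share is 30% × £340 = £102. Cost to member: £102. OOP to date £2,273.10. Plan pays £340 − £102 = £238.
Claim 3 — £418: deductible already satisfied, so member's share is 30% × £418 = £125.40. Member owes £125.40 (running OOP £2,398.50). Plan pays £418 − £125.40 = £292.60.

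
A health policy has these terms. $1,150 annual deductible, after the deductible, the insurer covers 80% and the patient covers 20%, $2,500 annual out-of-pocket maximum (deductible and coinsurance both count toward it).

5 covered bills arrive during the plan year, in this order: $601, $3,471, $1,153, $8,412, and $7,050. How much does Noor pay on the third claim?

Bill 1, $601: fully absorbed by the deductible. Patient pays $601; OOP now $601.
Bill 2, $3,471: $549 finishes the deductible; $2,922 goes to coinsurance; patient's 20% is $584.40. Cost to patient: $1,133.40. OOP to date $1,734.40.
Bill 3, $1,153: deductible met; 20% of $1,153 = $230.60. Cost to patient: $230.60. OOP to date $1,965.

$230.60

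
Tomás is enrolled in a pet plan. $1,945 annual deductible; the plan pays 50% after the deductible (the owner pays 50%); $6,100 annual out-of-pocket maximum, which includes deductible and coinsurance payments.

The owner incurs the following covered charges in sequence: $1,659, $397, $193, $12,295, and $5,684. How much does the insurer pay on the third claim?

Bill 1, $1,659: all of it applies to the deductible. Owner pays $1,659; OOP now $1,659. Plan pays $1,659 − $1,659 = $0.
Bill 2, $397: $286 finishes the deductible; $111 goes to coinsurance; coinsurance $111 × 50% = $55.50. Cost to owner: $341.50. OOP to date $2,000.50. Insurer: $397 − $341.50 = $55.50.
Bill 3, $193: deductible already satisfied, so owner's share is 50% × $193 = $96.50. Cost to owner: $96.50. OOP to date $2,097. Plan pays $193 − $96.50 = $96.50.

$96.50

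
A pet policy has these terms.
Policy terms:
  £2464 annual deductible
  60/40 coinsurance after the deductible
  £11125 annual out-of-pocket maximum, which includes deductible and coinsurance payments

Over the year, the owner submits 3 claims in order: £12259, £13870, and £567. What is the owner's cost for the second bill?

£4743

Bill 1, £12259: £2464 to deductible, leaving £9795; 40% of £9795 = £3918. Owner pays £6382; OOP now £6382.
Bill 2, £13870: deductible met; 40% of £13870 = £5548. Adding that to £6382 gives £11930, past the £11125 cap; owner pays only £11125 − £6382 = £4743.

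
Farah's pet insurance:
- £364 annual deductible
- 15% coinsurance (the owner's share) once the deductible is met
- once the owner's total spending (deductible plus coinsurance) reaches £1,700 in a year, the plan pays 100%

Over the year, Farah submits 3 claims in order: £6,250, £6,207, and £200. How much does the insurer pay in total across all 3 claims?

£10,957

#1 (£6,250): deductible takes £364, £5,886 remains; 15% of £5,886 = £882.90. Cost to owner: £1,246.90. OOP to date £1,246.90. Insurer: £6,250 − £1,246.90 = £5,003.10.
#2 (£6,207): deductible already satisfied, so owner's share is 15% × £6,207 = £931.05. OOP would hit £2,177.95 > £1,700, so the cap limits the owner to £1,700 − £1,246.90 = £453.10. Plan pays £6,207 − £453.10 = £5,753.90.
#3 (£200): deductible met; 15% of £200 = £30. OOP would hit £1,730 > £1,700, so the cap limits the owner to £1,700 − £1,700 = £0. Insurer: £200 − £0 = £200.
Insurer total = bills − owner's total = £12,657 − £1,700 = £10,957.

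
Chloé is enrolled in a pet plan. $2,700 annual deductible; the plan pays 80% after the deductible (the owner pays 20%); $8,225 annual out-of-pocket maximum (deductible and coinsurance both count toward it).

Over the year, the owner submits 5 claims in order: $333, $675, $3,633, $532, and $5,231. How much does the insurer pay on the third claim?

$1,552.80

Bill 1, $333: fully absorbed by the deductible. Owner owes $333 (running OOP $333). Insurer: $333 − $333 = $0.
Bill 2, $675: entire amount goes to the deductible. Owner pays $675; OOP now $1,008. Insurer: $675 − $675 = $0.
Bill 3, $3,633: $1,692 finishes the deductible; $1,941 goes to coinsurance; coinsurance $1,941 × 20% = $388.20. Owner owes $2,080.20 (running OOP $3,088.20). Insurer: $3,633 − $2,080.20 = $1,552.80.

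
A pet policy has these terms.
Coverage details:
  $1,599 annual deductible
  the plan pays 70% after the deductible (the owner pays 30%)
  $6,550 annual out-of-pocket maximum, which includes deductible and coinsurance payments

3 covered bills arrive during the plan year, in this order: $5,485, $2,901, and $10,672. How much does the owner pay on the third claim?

Claim 1 ($5,485): deductible takes $1,599, $3,886 remains; coinsurance $3,886 × 30% = $1,165.80. Cost to owner: $2,764.80. OOP to date $2,764.80.
Claim 2 ($2,901): deductible already satisfied, so owner's share is 30% × $2,901 = $870.30. Owner owes $870.30 (running OOP $3,635.10).
Claim 3 ($10,672): deductible met; 30% of $10,672 = $3,201.60. That would push OOP to $6,836.70, over the $6,550 cap, so owner pays $6,550 − $3,635.10 = $2,914.90.

$2,914.90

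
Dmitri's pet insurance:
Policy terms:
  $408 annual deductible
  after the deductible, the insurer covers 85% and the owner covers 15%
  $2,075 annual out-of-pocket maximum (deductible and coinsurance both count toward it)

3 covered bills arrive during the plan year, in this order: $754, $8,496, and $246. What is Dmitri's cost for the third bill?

$36.90

Bill 1, $754: $408 to deductible, leaving $346; owner's 15% is $51.90. Cost to owner: $459.90. OOP to date $459.90.
Bill 2, $8,496: deductible met; 15% of $8,496 = $1,274.40. Owner pays $1,274.40; OOP now $1,734.30.
Bill 3, $246: deductible met; 15% of $246 = $36.90. Owner owes $36.90 (running OOP $1,771.20).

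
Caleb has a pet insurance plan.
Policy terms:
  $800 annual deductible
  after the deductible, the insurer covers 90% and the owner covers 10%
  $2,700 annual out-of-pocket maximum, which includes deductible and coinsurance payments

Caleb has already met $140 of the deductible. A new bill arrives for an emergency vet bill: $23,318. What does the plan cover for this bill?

$20,758

Deductible still to meet: $800 − $140 = $660.
That leaves $23,318 − $660 = $22,658 for coinsurance.
Coinsurance: $22,658 × 10% = $2,265.80.
That puts the owner's cost at $660 + $2,265.80 = $2,925.80 before any cap.
That would bring total out-of-pocket to $3,065.80, past the $2,700 cap. The owner is capped at $2,700 − $140 = $2,560 on this claim.
The plan picks up $23,318 − $2,560 = $20,758.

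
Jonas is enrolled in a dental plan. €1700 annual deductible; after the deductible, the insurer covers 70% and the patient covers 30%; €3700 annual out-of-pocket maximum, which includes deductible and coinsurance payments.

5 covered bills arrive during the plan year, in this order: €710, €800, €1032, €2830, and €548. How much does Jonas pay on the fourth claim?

Claim 1 — €710: entire amount goes to the deductible. Cost to patient: €710. OOP to date €710.
Claim 2 — €800: all of it applies to the deductible. Cost to patient: €800. OOP to date €1510.
Claim 3 — €1032: €190 to deductible, leaving €842; patient's 30% is €252.60. Patient owes €442.60 (running OOP €1952.60).
Claim 4 — €2830: deductible already satisfied, so patient's share is 30% × €2830 = €849. Cost to patient: €849. OOP to date €2801.60.

€849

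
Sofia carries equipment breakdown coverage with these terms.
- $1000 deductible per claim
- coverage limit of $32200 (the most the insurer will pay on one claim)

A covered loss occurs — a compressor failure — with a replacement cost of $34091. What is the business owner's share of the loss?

Subtract the deductible: $34091 − $1000 = $33091.
Since $33091 > $32200, the payout is capped at $32200.
Business owner's share is the uncovered remainder: $34091 − $32200 = $1891.

$1891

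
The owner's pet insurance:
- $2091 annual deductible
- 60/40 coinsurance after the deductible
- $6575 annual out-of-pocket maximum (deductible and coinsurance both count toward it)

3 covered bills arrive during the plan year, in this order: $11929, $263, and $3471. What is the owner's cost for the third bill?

$443.60

#1 ($11929): $2091 finishes the deductible; $9838 goes to coinsurance; coinsurance $9838 × 40% = $3935.20. Owner owes $6026.20 (running OOP $6026.20).
#2 ($263): deductible met; 40% of $263 = $105.20. Owner owes $105.20 (running OOP $6131.40).
#3 ($3471): deductible already satisfied, so owner's share is 40% × $3471 = $1388.40. OOP would hit $7519.80 > $6575, so the cap limits the owner to $6575 − $6131.40 = $443.60.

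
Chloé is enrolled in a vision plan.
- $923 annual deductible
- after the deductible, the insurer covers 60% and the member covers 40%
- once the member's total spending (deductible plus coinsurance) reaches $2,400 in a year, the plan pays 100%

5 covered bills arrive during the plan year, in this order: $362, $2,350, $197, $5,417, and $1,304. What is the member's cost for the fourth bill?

Claim 1 ($362): entire amount goes to the deductible. Member owes $362 (running OOP $362).
Claim 2 ($2,350): $561 to deductible, leaving $1,789; 40% of $1,789 = $715.60. Member pays $1,276.60; OOP now $1,638.60.
Claim 3 ($197): deductible met; 40% of $197 = $78.80. Member pays $78.80; OOP now $1,717.40.
Claim 4 ($5,417): deductible met; 40% of $5,417 = $2,166.80. OOP would hit $3,884.20 > $2,400, so the cap limits the member to $2,400 − $1,717.40 = $682.60.

$682.60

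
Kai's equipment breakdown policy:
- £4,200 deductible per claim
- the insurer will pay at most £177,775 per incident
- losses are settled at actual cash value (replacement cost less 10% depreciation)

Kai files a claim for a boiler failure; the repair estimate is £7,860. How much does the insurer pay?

Actual cash value after 10% depreciation: £7,860 × 90% = £7,074.
After the deductible, £7,074 − £4,200 = £2,874 remains.
That's under the £177,775 cap, so the insurer reimburses the full £2,874.

£2,874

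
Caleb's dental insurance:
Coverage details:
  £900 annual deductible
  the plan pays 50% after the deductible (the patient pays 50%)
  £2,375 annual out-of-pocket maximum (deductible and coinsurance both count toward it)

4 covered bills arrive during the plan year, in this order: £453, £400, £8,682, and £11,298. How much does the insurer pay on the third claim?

Claim 1 — £453: all of it applies to the deductible. Patient pays £453; OOP now £453. Insurer: £453 − £453 = £0.
Claim 2 — £400: entire amount goes to the deductible. Cost to patient: £400. OOP to date £853. Plan pays £400 − £400 = £0.
Claim 3 — £8,682: £47 to deductible, leaving £8,635; 50% of £8,635 = £4,317.50. Deductible plus coinsurance: £47 + £4,317.50 = £4,364.50. That would push OOP to £5,217.50, over the £2,375 cap, so patient pays £2,375 − £853 = £1,522. Plan pays £8,682 − £1,522 = £7,160.

£7,160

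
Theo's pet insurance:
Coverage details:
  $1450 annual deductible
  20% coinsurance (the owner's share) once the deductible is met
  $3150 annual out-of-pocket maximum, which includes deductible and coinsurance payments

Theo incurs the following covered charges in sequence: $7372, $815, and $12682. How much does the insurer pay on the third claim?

$12329.40

#1 ($7372): $1450 finishes the deductible; $5922 goes to coinsurance; owner's 20% is $1184.40. Owner owes $2634.40 (running OOP $2634.40). Plan pays $7372 − $2634.40 = $4737.60.
#2 ($815): deductible met; 20% of $815 = $163. Cost to owner: $163. OOP to date $2797.40. Insurer: $815 − $163 = $652.
#3 ($12682): 20% coinsurance on $12682 = $2536.40. That would push OOP to $5333.80, over the $3150 cap, so owner pays $3150 − $2797.40 = $352.60. Plan pays $12682 − $352.60 = $12329.40.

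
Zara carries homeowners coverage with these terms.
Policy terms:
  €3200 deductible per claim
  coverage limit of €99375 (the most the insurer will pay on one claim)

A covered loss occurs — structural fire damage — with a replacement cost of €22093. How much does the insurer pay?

After the deductible, €22093 − €3200 = €18893 remains.
€18893 is within the €99375 limit, so the insurer pays €18893.

€18893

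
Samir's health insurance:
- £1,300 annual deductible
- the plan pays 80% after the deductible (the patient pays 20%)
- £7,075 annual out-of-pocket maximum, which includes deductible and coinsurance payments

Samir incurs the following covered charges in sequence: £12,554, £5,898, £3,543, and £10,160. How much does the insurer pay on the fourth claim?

Claim 1 (£12,554): £1,300 to deductible, leaving £11,254; 20% of £11,254 = £2,250.80. Patient owes £3,550.80 (running OOP £3,550.80). Plan pays £12,554 − £3,550.80 = £9,003.20.
Claim 2 (£5,898): deductible met; 20% of £5,898 = £1,179.60. Patient pays £1,179.60; OOP now £4,730.40. Insurer: £5,898 − £1,179.60 = £4,718.40.
Claim 3 (£3,543): deductible met; 20% of £3,543 = £708.60. Patient pays £708.60; OOP now £5,439. Plan pays £3,543 − £708.60 = £2,834.40.
Claim 4 (£10,160): deductible already satisfied, so patient's share is 20% × £10,160 = £2,032. That would push OOP to £7,471, over the £7,075 cap, so patient pays £7,075 − £5,439 = £1,636. Plan pays £10,160 − £1,636 = £8,524.

£8,524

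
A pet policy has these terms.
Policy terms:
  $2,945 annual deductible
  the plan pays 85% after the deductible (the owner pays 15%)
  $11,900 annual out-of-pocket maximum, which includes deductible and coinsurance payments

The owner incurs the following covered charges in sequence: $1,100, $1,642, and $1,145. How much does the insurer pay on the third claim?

$800.70

Claim 1 — $1,100: entire amount goes to the deductible. Cost to owner: $1,100. OOP to date $1,100. Insurer: $1,100 − $1,100 = $0.
Claim 2 — $1,642: fully absorbed by the deductible. Owner pays $1,642; OOP now $2,742. Plan pays $1,642 − $1,642 = $0.
Claim 3 — $1,145: $203 finishes the deductible; $942 goes to coinsurance; 15% of $942 = $141.30. Cost to owner: $344.30. OOP to date $3,086.30. Plan pays $1,145 − $344.30 = $800.70.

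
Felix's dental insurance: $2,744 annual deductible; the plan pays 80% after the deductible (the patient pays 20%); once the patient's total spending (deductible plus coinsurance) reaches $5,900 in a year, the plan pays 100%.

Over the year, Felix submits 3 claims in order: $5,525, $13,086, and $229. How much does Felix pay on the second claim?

$2,599.80

#1 ($5,525): $2,744 finishes the deductible; $2,781 goes to coinsurance; patient's 20% is $556.20. Cost to patient: $3,300.20. OOP to date $3,300.20.
#2 ($13,086): deductible already satisfied, so patient's share is 20% × $13,086 = $2,617.20. OOP would hit $5,917.40 > $5,900, so the cap limits the patient to $5,900 − $3,300.20 = $2,599.80.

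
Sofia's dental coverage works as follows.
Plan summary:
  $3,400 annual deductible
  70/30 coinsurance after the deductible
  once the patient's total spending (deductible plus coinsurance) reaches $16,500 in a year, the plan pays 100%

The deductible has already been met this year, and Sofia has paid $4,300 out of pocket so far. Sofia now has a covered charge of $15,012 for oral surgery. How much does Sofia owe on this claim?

The deductible is already satisfied, so the full bill goes to coinsurance.
Coinsurance: $15,012 × 30% = $4,503.60.
Cumulative spending $4,300 + $4,503.60 = $8,803.60 stays under the $16,500 maximum.

$4,503.60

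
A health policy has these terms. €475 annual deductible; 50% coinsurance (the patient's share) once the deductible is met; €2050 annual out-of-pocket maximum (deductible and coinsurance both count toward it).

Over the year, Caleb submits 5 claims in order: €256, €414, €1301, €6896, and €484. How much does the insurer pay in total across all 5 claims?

#1 (€256): fully absorbed by the deductible. Patient owes €256 (running OOP €256). Plan pays €256 − €256 = €0.
#2 (€414): deductible takes €219, €195 remains; patient's 50% is €97.50. Cost to patient: €316.50. OOP to date €572.50. Insurer: €414 − €316.50 = €97.50.
#3 (€1301): deductible already satisfied, so patient's share is 50% × €1301 = €650.50. Cost to patient: €650.50. OOP to date €1223. Plan pays €1301 − €650.50 = €650.50.
#4 (€6896): deductible met; 50% of €6896 = €3448. OOP would hit €4671 > €2050, so the cap limits the patient to €2050 − €1223 = €827. Plan pays €6896 − €827 = €6069.
#5 (€484): deductible met; 50% of €484 = €242. OOP would hit €2292 > €2050, so the cap limits the patient to €2050 − €2050 = €0. Insurer: €484 − €0 = €484.
Insurer total: €0 + €97.50 + €650.50 + €6069 + €484 = €7301.

€7301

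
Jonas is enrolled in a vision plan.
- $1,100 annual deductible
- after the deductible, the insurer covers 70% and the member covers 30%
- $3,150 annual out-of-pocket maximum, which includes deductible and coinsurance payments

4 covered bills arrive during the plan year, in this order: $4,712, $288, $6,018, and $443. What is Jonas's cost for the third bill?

$880

#1 ($4,712): $1,100 finishes the deductible; $3,612 goes to coinsurance; 30% of $3,612 = $1,083.60. Member pays $2,183.60; OOP now $2,183.60.
#2 ($288): deductible met; 30% of $288 = $86.40. Cost to member: $86.40. OOP to date $2,270.
#3 ($6,018): deductible already satisfied, so member's share is 30% × $6,018 = $1,805.40. That would push OOP to $4,075.40, over the $3,150 cap, so member pays $3,150 − $2,270 = $880.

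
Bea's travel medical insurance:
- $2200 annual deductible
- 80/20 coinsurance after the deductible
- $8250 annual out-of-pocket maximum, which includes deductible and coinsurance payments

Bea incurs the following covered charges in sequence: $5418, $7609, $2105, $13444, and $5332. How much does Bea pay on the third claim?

$421

Bill 1, $5418: $2200 to deductible, leaving $3218; traveler's 20% is $643.60. Cost to traveler: $2843.60. OOP to date $2843.60.
Bill 2, $7609: 20% coinsurance on $7609 = $1521.80. Cost to traveler: $1521.80. OOP to date $4365.40.
Bill 3, $2105: deductible met; 20% of $2105 = $421. Traveler owes $421 (running OOP $4786.40).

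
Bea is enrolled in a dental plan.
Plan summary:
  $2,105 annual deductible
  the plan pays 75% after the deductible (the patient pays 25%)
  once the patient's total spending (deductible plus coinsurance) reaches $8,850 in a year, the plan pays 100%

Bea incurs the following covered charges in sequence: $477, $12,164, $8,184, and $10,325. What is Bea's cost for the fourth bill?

$2,065

Bill 1, $477: all of it applies to the deductible. Patient pays $477; OOP now $477.
Bill 2, $12,164: $1,628 finishes the deductible; $10,536 goes to coinsurance; coinsurance $10,536 × 25% = $2,634. Patient pays $4,262; OOP now $4,739.
Bill 3, $8,184: deductible already satisfied, so patient's share is 25% × $8,184 = $2,046. Patient pays $2,046; OOP now $6,785.
Bill 4, $10,325: 25% coinsurance on $10,325 = $2,581.25. Adding that to $6,785 gives $9,366.25, past the $8,850 cap; patient pays only $8,850 − $6,785 = $2,065.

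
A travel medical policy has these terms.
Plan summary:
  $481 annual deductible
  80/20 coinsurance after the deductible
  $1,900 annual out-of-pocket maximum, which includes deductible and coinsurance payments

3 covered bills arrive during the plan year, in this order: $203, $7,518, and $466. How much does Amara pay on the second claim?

Bill 1, $203: fully absorbed by the deductible. Cost to traveler: $203. OOP to date $203.
Bill 2, $7,518: $278 to deductible, leaving $7,240; 20% of $7,240 = $1,448. Deductible plus coinsurance: $278 + $1,448 = $1,726. That would push OOP to $1,929, over the $1,900 cap, so traveler pays $1,900 − $203 = $1,697.

$1,697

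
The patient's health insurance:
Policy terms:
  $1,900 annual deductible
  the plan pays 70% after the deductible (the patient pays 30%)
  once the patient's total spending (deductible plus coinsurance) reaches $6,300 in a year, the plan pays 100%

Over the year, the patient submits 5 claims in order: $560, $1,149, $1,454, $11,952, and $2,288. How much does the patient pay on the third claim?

$569.90

Claim 1 ($560): fully absorbed by the deductible. Cost to patient: $560. OOP to date $560.
Claim 2 ($1,149): entire amount goes to the deductible. Cost to patient: $1,149. OOP to date $1,709.
Claim 3 ($1,454): deductible takes $191, $1,263 remains; patient's 30% is $378.90. Patient pays $569.90; OOP now $2,278.90.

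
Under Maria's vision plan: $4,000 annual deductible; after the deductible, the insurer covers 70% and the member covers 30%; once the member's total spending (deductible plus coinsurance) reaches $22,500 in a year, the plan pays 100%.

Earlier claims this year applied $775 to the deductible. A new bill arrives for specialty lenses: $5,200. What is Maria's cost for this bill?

$3,817.50

Remaining deductible: $4,000 − $775 = $3,225.
That leaves $5,200 − $3,225 = $1,975 for coinsurance.
30% of $1,975 = $592.50 falls to the member.
So the member owes $3,225 + $592.50 = $3,817.50 before any cap.
Cumulative spending $775 + $3,817.50 = $4,592.50 stays under the $22,500 maximum.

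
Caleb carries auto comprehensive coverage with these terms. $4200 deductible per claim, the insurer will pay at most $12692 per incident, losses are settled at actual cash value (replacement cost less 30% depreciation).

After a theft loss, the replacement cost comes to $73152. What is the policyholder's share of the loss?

$60460

Depreciate 30%: the covered value is $73152 × 0.7 = $51206.40.
Less the $4200 deductible: $51206.40 − $4200 = $47006.40.
$47006.40 exceeds the $12692 limit, so the insurer pays the limit: $12692.
Policyholder's share is the uncovered remainder: $73152 − $12692 = $60460.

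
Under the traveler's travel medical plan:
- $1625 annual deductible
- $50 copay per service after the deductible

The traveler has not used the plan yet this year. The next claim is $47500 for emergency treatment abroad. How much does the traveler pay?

The full $1625 deductible is still open; $1625 of this bill applies to it.
The remaining $45875 (= $47500 − $1625) moves to the copay.
Copay on this service: $50.
So the traveler owes $1625 + $50 = $1675.

$1675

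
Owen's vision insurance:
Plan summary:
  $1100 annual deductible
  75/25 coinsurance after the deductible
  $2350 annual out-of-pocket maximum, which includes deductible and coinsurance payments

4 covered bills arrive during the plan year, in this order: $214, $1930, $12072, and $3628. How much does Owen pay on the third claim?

Claim 1 ($214): entire amount goes to the deductible. Member pays $214; OOP now $214.
Claim 2 ($1930): $886 to deductible, leaving $1044; coinsurance $1044 × 25% = $261. Cost to member: $1147. OOP to date $1361.
Claim 3 ($12072): deductible already satisfied, so member's share is 25% × $12072 = $3018. That would push OOP to $4379, over the $2350 cap, so member pays $2350 − $1361 = $989.

$989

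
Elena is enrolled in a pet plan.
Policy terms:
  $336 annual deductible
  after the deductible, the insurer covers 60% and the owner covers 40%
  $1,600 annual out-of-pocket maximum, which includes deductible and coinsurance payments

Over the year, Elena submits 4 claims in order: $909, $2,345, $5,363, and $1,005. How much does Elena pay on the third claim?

Claim 1 — $909: deductible takes $336, $573 remains; owner's 40% is $229.20. Owner owes $565.20 (running OOP $565.20).
Claim 2 — $2,345: 40% coinsurance on $2,345 = $938. Owner owes $938 (running OOP $1,503.20).
Claim 3 — $5,363: 40% coinsurance on $5,363 = $2,145.20. OOP would hit $3,648.40 > $1,600, so the cap limits the owner to $1,600 − $1,503.20 = $96.80.

$96.80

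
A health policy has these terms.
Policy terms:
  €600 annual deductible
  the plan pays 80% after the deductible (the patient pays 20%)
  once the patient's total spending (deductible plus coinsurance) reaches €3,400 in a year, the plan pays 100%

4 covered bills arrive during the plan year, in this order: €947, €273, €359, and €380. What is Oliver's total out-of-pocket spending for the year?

Bill 1, €947: €600 finishes the deductible; €347 goes to coinsurance; coinsurance €347 × 20% = €69.40. Patient pays €669.40; OOP now €669.40.
Bill 2, €273: deductible already satisfied, so patient's share is 20% × €273 = €54.60. Cost to patient: €54.60. OOP to date €724.
Bill 3, €359: deductible already satisfied, so patient's share is 20% × €359 = €71.80. Patient pays €71.80; OOP now €795.80.
Bill 4, €380: deductible met; 20% of €380 = €76. Patient pays €76; OOP now €871.80.
Summing the patient's payments: €669.40 + €54.60 + €71.80 + €76 = €871.80.

€871.80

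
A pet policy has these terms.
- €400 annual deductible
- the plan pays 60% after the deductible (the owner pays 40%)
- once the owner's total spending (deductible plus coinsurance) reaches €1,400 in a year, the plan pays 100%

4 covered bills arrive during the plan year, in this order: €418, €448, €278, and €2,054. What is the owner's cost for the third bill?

€111.20

Claim 1 (€418): €400 finishes the deductible; €18 goes to coinsurance; 40% of €18 = €7.20. Cost to owner: €407.20. OOP to date €407.20.
Claim 2 (€448): deductible met; 40% of €448 = €179.20. Owner owes €179.20 (running OOP €586.40).
Claim 3 (€278): deductible already satisfied, so owner's share is 40% × €278 = €111.20. Cost to owner: €111.20. OOP to date €697.60.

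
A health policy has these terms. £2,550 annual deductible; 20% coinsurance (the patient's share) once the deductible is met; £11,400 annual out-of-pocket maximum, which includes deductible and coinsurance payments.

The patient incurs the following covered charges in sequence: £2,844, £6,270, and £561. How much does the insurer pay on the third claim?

£448.80

Claim 1 (£2,844): £2,550 finishes the deductible; £294 goes to coinsurance; patient's 20% is £58.80. Patient owes £2,608.80 (running OOP £2,608.80). Plan pays £2,844 − £2,608.80 = £235.20.
Claim 2 (£6,270): deductible already satisfied, so patient's share is 20% × £6,270 = £1,254. Patient pays £1,254; OOP now £3,862.80. Insurer: £6,270 − £1,254 = £5,016.
Claim 3 (£561): deductible already satisfied, so patient's share is 20% × £561 = £112.20. Patient owes £112.20 (running OOP £3,975). Insurer: £561 − £112.20 = £448.80.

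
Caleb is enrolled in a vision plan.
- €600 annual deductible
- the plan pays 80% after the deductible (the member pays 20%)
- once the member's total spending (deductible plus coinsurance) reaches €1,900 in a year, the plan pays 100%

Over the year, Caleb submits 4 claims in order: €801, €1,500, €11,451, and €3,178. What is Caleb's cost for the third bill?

€959.80

Claim 1 (€801): €600 finishes the deductible; €201 goes to coinsurance; 20% of €201 = €40.20. Member pays €640.20; OOP now €640.20.
Claim 2 (€1,500): deductible met; 20% of €1,500 = €300. Member owes €300 (running OOP €940.20).
Claim 3 (€11,451): deductible met; 20% of €11,451 = €2,290.20. That would push OOP to €3,230.40, over the €1,900 cap, so member pays €1,900 − €940.20 = €959.80.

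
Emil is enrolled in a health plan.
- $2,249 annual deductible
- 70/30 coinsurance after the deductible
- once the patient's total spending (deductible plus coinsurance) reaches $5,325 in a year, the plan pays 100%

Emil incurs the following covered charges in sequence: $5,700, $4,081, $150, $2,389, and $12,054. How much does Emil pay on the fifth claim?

$54.70

Claim 1 ($5,700): deductible takes $2,249, $3,451 remains; 30% of $3,451 = $1,035.30. Patient pays $3,284.30; OOP now $3,284.30.
Claim 2 ($4,081): deductible already satisfied, so patient's share is 30% × $4,081 = $1,224.30. Cost to patient: $1,224.30. OOP to date $4,508.60.
Claim 3 ($150): deductible already satisfied, so patient's share is 30% × $150 = $45. Cost to patient: $45. OOP to date $4,553.60.
Claim 4 ($2,389): deductible already satisfied, so patient's share is 30% × $2,389 = $716.70. Cost to patient: $716.70. OOP to date $5,270.30.
Claim 5 ($12,054): 30% coinsurance on $12,054 = $3,616.20. Adding that to $5,270.30 gives $8,886.50, past the $5,325 cap; patient pays only $5,325 − $5,270.30 = $54.70.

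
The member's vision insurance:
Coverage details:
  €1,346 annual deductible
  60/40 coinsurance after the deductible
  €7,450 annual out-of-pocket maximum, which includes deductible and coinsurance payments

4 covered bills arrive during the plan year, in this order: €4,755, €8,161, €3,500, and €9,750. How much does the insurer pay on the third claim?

€2,100

Claim 1 (€4,755): deductible takes €1,346, €3,409 remains; 40% of €3,409 = €1,363.60. Member pays €2,709.60; OOP now €2,709.60. Plan pays €4,755 − €2,709.60 = €2,045.40.
Claim 2 (€8,161): deductible already satisfied, so member's share is 40% × €8,161 = €3,264.40. Member pays €3,264.40; OOP now €5,974. Plan pays €8,161 − €3,264.40 = €4,896.60.
Claim 3 (€3,500): 40% coinsurance on €3,500 = €1,400. Member pays €1,400; OOP now €7,374. Plan pays €3,500 − €1,400 = €2,100.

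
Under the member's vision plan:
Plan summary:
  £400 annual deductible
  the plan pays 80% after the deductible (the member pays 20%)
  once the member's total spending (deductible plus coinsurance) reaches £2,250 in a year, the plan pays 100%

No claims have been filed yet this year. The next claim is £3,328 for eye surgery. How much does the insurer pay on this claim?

Nothing has been paid toward the £400 deductible, so the first £400 of this charge is applied there.
That leaves £3,328 − £400 = £2,928 for coinsurance.
20% of £2,928 = £585.60 falls to the member.
That puts the member's cost at £400 + £585.60 = £985.60 before any cap.
Total out-of-pocket so far would be £0 + £985.60 = £985.60, below the £2,250 cap — no reduction.
Insurer pays the balance: £3,328 − £985.60 = £2,342.40.

£2,342.40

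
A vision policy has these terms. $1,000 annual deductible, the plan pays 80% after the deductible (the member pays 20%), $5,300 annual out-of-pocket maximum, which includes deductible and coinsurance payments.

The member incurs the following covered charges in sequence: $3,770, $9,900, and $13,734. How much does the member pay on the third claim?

$1,766

Bill 1, $3,770: $1,000 finishes the deductible; $2,770 goes to coinsurance; member's 20% is $554. Member owes $1,554 (running OOP $1,554).
Bill 2, $9,900: 20% coinsurance on $9,900 = $1,980. Member owes $1,980 (running OOP $3,534).
Bill 3, $13,734: 20% coinsurance on $13,734 = $2,746.80. OOP would hit $6,280.80 > $5,300, so the cap limits the member to $5,300 − $3,534 = $1,766.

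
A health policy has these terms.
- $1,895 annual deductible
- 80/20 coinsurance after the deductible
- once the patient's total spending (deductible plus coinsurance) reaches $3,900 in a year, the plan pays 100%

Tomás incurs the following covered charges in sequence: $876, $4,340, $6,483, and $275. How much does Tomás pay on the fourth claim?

Bill 1, $876: fully absorbed by the deductible. Patient pays $876; OOP now $876.
Bill 2, $4,340: $1,019 finishes the deductible; $3,321 goes to coinsurance; patient's 20% is $664.20. Cost to patient: $1,683.20. OOP to date $2,559.20.
Bill 3, $6,483: deductible already satisfied, so patient's share is 20% × $6,483 = $1,296.60. Cost to patient: $1,296.60. OOP to date $3,855.80.
Bill 4, $275: 20% coinsurance on $275 = $55. OOP would hit $3,910.80 > $3,900, so the cap limits the patient to $3,900 − $3,855.80 = $44.20.

$44.20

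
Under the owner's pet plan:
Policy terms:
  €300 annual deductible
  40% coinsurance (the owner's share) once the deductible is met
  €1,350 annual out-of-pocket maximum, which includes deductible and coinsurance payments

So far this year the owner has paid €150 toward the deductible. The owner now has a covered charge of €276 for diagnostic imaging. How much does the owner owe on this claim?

€200.40

Deductible still to meet: €300 − €150 = €150.
That leaves €276 − €150 = €126 for coinsurance.
Owner's 40% share of €126 is €50.40.
Owner responsibility before any cap: €150 + €50.40 = €200.40.
Year-to-date out-of-pocket becomes €150 + €200.40 = €350.40, still under the €1,350 maximum, so no cap applies.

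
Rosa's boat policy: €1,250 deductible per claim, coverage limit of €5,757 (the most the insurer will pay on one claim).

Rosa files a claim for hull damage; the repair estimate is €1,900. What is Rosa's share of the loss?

€1,250

Subtract the deductible: €1,900 − €1,250 = €650.
€650 ≤ €5,757, so the limit doesn't bind; insurer pays €650.
Out of pocket: €1,900 − €650 = €1,250.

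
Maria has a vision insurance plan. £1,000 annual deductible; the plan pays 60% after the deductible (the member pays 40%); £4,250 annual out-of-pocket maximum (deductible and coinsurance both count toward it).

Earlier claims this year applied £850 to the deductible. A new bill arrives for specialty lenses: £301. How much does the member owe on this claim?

Remaining deductible: £1,000 − £850 = £150.
After the £150 deductible portion, £301 − £150 = £151 is subject to coinsurance.
40% of £151 = £60.40 falls to the member.
So the member owes £150 + £60.40 = £210.40 before any cap.
Total out-of-pocket so far would be £850 + £210.40 = £1,060.40, below the £4,250 cap — no reduction.

£210.40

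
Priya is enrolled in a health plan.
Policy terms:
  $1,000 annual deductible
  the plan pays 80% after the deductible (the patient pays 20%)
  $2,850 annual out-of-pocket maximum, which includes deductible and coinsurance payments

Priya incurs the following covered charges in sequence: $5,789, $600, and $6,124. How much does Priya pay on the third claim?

Claim 1 — $5,789: deductible takes $1,000, $4,789 remains; 20% of $4,789 = $957.80. Patient pays $1,957.80; OOP now $1,957.80.
Claim 2 — $600: 20% coinsurance on $600 = $120. Cost to patient: $120. OOP to date $2,077.80.
Claim 3 — $6,124: deductible already satisfied, so patient's share is 20% × $6,124 = $1,224.80. OOP would hit $3,302.60 > $2,850, so the cap limits the patient to $2,850 − $2,077.80 = $772.20.

$772.20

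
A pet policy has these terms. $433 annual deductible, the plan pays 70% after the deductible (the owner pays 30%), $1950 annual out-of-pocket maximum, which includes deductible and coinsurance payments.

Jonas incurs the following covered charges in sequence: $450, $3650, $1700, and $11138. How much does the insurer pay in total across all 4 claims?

$14988

Claim 1 ($450): $433 to deductible, leaving $17; owner's 30% is $5.10. Owner owes $438.10 (running OOP $438.10). Plan pays $450 − $438.10 = $11.90.
Claim 2 ($3650): deductible met; 30% of $3650 = $1095. Cost to owner: $1095. OOP to date $1533.10. Insurer: $3650 − $1095 = $2555.
Claim 3 ($1700): 30% coinsurance on $1700 = $510. OOP would hit $2043.10 > $1950, so the cap limits the owner to $1950 − $1533.10 = $416.90. Insurer: $1700 − $416.90 = $1283.10.
Claim 4 ($11138): 30% coinsurance on $11138 = $3341.40. OOP would hit $5291.40 > $1950, so the cap limits the owner to $1950 − $1950 = $0. Insurer: $11138 − $0 = $11138.
Insurer total = bills − owner's total = $16938 − $1950 = $14988.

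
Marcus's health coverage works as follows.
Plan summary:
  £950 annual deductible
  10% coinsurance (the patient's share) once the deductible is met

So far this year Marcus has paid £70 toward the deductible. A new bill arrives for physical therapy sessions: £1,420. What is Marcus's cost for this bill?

£70 of the £950 deductible is already met, leaving £880.
After the £880 deductible portion, £1,420 − £880 = £540 is subject to coinsurance.
Coinsurance: £540 × 10% = £54.
That puts the patient's cost at £880 + £54 = £934.

£934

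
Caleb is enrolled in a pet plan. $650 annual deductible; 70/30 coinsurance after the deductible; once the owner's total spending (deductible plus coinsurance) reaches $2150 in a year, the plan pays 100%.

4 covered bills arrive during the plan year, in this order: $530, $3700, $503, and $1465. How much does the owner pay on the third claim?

$150.90

#1 ($530): all of it applies to the deductible. Owner pays $530; OOP now $530.
#2 ($3700): $120 finishes the deductible; $3580 goes to coinsurance; 30% of $3580 = $1074. Owner owes $1194 (running OOP $1724).
#3 ($503): deductible met; 30% of $503 = $150.90. Owner owes $150.90 (running OOP $1874.90).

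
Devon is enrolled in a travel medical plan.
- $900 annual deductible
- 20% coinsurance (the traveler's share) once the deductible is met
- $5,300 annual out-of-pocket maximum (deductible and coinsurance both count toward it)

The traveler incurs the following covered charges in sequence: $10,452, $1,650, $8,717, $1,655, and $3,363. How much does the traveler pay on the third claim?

Claim 1 — $10,452: deductible takes $900, $9,552 remains; 20% of $9,552 = $1,910.40. Traveler pays $2,810.40; OOP now $2,810.40.
Claim 2 — $1,650: deductible already satisfied, so traveler's share is 20% × $1,650 = $330. Traveler owes $330 (running OOP $3,140.40).
Claim 3 — $8,717: deductible already satisfied, so traveler's share is 20% × $8,717 = $1,743.40. Traveler owes $1,743.40 (running OOP $4,883.80).

$1,743.40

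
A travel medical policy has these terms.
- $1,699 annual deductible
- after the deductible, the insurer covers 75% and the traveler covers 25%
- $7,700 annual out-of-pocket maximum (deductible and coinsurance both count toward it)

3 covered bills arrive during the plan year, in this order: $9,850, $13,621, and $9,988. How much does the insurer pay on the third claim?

Bill 1, $9,850: $1,699 to deductible, leaving $8,151; 25% of $8,151 = $2,037.75. Cost to traveler: $3,736.75. OOP to date $3,736.75. Plan pays $9,850 − $3,736.75 = $6,113.25.
Bill 2, $13,621: deductible already satisfied, so traveler's share is 25% × $13,621 = $3,405.25. Cost to traveler: $3,405.25. OOP to date $7,142. Insurer: $13,621 − $3,405.25 = $10,215.75.
Bill 3, $9,988: deductible met; 25% of $9,988 = $2,497. OOP would hit $9,639 > $7,700, so the cap limits the traveler to $7,700 − $7,142 = $558. Plan pays $9,988 − $558 = $9,430.

$9,430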